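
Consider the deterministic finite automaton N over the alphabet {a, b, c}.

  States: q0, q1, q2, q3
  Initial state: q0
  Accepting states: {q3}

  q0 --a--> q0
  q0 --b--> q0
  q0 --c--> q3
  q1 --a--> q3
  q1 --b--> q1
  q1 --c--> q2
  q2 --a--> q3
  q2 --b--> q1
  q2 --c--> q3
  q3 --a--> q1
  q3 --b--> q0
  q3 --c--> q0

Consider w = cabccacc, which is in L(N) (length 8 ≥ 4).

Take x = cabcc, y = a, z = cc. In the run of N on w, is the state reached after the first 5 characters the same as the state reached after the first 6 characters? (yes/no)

State sequence: q0 -c-> q3 -a-> q1 -b-> q1 -c-> q2 -c-> q3 -a-> q1

After x (step 5): q3. After xy (step 6): q1.
They differ (q3 ≠ q1), so y is not a cycle from the state after x; this split is not the one the pumping-lemma construction produces, and pumping y need not keep the string in L(N).

no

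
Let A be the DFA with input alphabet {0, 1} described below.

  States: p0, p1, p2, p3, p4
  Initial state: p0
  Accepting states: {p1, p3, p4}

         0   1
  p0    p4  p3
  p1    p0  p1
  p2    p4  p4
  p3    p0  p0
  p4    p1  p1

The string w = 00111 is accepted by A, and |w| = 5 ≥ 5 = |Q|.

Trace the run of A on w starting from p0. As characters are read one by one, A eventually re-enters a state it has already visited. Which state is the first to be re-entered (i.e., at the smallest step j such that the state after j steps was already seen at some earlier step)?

State sequence: p0 -0-> p4 -0-> p1 -1-> p1 -1-> p1 -1-> p1
First repeat at step 3: p1 was already visited.

The earliest repeat is at step j = 3: A is in p1, which it already visited at step i = 2.

p1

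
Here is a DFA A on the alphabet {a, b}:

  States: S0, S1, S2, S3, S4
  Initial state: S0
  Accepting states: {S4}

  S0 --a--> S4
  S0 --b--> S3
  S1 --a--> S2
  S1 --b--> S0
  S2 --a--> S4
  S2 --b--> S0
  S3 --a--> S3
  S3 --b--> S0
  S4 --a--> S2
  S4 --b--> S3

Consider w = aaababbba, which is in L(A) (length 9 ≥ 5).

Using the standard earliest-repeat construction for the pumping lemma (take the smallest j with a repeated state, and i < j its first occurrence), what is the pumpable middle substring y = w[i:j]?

Run of A on w = a a a b a b b b a:
  step 0: S0  (start)
  step 1: S4  (read a: S0→S4)
  step 2: S2  (read a: S4→S2)
  step 3: S4  (read a: S2→S4)   ← first repeat (S4 seen earlier)
  step 4: S3  (read b: S4→S3)
  step 5: S3  (read a: S3→S3)
  step 6: S0  (read b: S3→S0)
  step 7: S3  (read b: S0→S3)
  step 8: S0  (read b: S3→S0)
  step 9: S4  (read a: S0→S4)

So i = 1, j = 3, giving x = w[0:1] = a, y = w[1:3] = aa, z = w[3:9] = babbba.
Check: |xy| = 3 ≤ 5 and |y| = 2 ≥ 1. Reading y takes A from S4 back to S4, so every xyⁱz is accepted.
Pumping length from the standard proof: p = 5 (the number of states). The repeated state found above gives |xy| = j ≤ 5 and |y| = j − i ≥ 1.

aa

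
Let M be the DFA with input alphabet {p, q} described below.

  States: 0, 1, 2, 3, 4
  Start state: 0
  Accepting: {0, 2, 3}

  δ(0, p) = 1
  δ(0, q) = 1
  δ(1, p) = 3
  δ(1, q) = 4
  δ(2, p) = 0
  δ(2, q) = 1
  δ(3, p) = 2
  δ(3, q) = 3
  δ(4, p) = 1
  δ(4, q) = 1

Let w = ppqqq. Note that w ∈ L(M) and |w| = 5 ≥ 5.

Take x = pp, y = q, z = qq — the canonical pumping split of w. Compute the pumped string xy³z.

ppqqqqq

xy^3z = pp·q·q·q·qq = ppqqqqq.
Reading y = q takes M from 3 back to 3, so after x·y·y·y the machine is still in 3, and z then leads to the accepting state 3. Hence ppqqqqq ∈ L(M).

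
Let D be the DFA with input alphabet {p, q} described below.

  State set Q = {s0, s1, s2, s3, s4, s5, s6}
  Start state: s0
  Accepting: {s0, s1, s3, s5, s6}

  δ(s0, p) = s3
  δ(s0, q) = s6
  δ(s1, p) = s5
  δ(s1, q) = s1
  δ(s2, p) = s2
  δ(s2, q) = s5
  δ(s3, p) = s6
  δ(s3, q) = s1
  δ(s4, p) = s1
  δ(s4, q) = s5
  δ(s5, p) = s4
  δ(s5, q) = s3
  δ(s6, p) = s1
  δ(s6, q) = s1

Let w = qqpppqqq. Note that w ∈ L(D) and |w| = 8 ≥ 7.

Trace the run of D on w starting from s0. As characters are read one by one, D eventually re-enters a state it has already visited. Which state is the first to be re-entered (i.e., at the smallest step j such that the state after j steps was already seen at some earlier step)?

State sequence: s0 -q-> s6 -q-> s1 -p-> s5 -p-> s4 -p-> s1 -q-> s1 -q-> s1 -q-> s1
First repeat at step 5: s1 was already visited.

The earliest repeat is at step j = 5: D is in s1, which it already visited at step i = 2.
Pumping length from the standard proof: p = 7 (the number of states). The repeated state found above gives |xy| = j ≤ 7 and |y| = j − i ≥ 1.

s1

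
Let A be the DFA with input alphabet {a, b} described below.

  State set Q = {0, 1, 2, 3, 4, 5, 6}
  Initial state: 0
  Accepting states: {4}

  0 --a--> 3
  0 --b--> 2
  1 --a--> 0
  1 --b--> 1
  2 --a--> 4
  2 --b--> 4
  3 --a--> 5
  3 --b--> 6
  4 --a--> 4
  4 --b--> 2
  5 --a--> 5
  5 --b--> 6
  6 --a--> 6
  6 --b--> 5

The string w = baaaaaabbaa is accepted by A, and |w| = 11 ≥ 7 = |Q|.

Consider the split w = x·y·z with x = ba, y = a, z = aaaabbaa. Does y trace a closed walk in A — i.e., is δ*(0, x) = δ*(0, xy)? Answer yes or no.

yes

State sequence: 0 -b-> 2 -a-> 4 -a-> 4

After x (step 2): 4. After xy (step 3): 4.
They match, so y = a drives A around a cycle from 4 back to itself; pumping y any number of times keeps A in 4 before reading z, and xyⁱz ∈ L(A) for every i ≥ 0.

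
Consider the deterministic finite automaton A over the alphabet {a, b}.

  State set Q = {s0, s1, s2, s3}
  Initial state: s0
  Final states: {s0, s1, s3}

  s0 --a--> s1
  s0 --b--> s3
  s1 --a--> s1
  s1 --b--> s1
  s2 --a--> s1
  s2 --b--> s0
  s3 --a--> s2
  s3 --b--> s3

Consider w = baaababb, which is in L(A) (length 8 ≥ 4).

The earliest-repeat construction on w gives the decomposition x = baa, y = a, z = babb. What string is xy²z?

baaaababb

xy^2z = baa·a·a·babb = baaaababb.
Reading y = a takes A from s1 back to s1, so after x·y·y the machine is still in s1, and z then leads to the accepting state s1. Hence baaaababb ∈ L(A).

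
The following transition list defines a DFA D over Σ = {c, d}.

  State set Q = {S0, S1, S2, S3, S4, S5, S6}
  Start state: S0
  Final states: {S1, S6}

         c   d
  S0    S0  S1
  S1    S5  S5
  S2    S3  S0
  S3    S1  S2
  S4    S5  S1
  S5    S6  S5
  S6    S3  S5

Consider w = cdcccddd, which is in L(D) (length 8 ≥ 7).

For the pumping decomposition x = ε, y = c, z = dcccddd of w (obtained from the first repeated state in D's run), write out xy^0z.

dcccddd

xy⁰z = xz = ε·dcccddd = dcccddd.
Reading y = c takes D from S0 back to S0, so after x the machine is still in S0, and z then leads to the accepting state S1. Hence dcccddd ∈ L(D).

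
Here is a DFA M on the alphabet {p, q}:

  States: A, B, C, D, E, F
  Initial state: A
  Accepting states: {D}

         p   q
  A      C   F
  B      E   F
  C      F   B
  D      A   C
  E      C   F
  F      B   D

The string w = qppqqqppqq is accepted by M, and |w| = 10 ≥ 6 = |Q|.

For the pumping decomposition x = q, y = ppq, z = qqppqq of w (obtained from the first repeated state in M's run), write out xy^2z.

qppqppqqqppqq

xy^2z = q·ppq·ppq·qqppqq = qppqppqqqppqq.
Reading y = ppq takes M from F back to F, so after x·y·y the machine is still in F, and z then leads to the accepting state D. Hence qppqppqqqppqq ∈ L(M).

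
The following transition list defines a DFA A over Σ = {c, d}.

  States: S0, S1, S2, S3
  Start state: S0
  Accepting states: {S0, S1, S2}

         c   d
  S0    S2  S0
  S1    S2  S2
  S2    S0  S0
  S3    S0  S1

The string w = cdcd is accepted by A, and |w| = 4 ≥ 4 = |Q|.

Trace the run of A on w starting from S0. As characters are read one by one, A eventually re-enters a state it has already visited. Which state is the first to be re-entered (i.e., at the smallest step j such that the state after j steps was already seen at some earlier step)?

Run of A on w = c d c d:
  step 0: S0  (start)
  step 1: S2  (read c: S0→S2)
  step 2: S0  (read d: S2→S0)   ← first repeat (S0 seen earlier)
  step 3: S2  (read c: S0→S2)
  step 4: S0  (read d: S2→S0)

The earliest repeat is at step j = 2: A is in S0, which it already visited at step i = 0.
Since A has 4 states, any run of length ≥ 4 visits 4+1 states, so by pigeonhole some state repeats within the first 4 steps — that repeat gives the pumpable loop.

S0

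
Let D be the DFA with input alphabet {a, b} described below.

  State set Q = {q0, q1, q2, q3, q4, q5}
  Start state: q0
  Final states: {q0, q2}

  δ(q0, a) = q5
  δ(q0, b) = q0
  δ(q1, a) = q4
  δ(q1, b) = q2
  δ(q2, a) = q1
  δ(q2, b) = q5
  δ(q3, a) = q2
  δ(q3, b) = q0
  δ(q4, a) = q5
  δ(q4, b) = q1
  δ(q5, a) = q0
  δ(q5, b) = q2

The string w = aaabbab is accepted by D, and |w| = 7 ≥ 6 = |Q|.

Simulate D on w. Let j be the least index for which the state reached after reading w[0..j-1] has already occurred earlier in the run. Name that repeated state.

q0

Run of D on w = a a a b b a b:
  step 0: q0  (start)
  step 1: q5  (read a: q0→q5)
  step 2: q0  (read a: q5→q0)   ← first repeat (q0 seen earlier)
  step 3: q5  (read a: q0→q5)
  step 4: q2  (read b: q5→q2)
  step 5: q5  (read b: q2→q5)
  step 6: q0  (read a: q5→q0)
  step 7: q0  (read b: q0→q0)

The earliest repeat is at step j = 2: D is in q0, which it already visited at step i = 0.
The DFA has 6 states, so the proof of the pumping lemma guarantees a repeated state among the first 6+1 visited; the segment between the two visits is the pumpable y.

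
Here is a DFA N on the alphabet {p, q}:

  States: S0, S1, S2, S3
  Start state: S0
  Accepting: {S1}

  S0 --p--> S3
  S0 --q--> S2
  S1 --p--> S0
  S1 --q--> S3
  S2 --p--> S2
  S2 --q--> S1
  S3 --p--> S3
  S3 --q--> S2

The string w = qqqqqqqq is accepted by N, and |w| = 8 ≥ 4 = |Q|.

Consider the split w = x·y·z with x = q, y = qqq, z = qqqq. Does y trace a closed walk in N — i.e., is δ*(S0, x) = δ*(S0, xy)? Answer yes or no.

yes

Run of N on the first 4 characters of w = q q q q:
  step 0: S0  (start)
  step 1: S2  (read q: S0→S2)
  step 2: S1  (read q: S2→S1)
  step 3: S3  (read q: S1→S3)
  step 4: S2  (read q: S3→S2)

After x (step 1): S2. After xy (step 4): S2.
They match, so y = qqq drives N around a cycle from S2 back to itself; pumping y any number of times keeps N in S2 before reading z, and xyⁱz ∈ L(N) for every i ≥ 0.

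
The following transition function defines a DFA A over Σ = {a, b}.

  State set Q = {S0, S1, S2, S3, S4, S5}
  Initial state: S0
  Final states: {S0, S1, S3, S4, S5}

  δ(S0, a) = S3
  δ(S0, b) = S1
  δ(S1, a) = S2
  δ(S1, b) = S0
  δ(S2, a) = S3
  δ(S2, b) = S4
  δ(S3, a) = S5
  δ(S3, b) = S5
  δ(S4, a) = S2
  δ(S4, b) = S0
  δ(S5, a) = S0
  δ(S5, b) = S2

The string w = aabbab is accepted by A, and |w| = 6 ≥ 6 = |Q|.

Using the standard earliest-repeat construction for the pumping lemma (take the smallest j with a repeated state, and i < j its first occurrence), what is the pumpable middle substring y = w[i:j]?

ba

Run of A on w = a a b b a b:
  step 0: S0  (start)
  step 1: S3  (read a: S0→S3)
  step 2: S5  (read a: S3→S5)
  step 3: S2  (read b: S5→S2)
  step 4: S4  (read b: S2→S4)
  step 5: S2  (read a: S4→S2)   ← first repeat (S2 seen earlier)
  step 6: S4  (read b: S2→S4)

So i = 3, j = 5, giving x = w[0:3] = aab, y = w[3:5] = ba, z = w[5:6] = b.
Check: |xy| = 5 ≤ 6 and |y| = 2 ≥ 1. Reading y takes A from S2 back to S2, so every xyⁱz is accepted.
Pumping length from the standard proof: p = 6 (the number of states). The repeated state found above gives |xy| = j ≤ 6 and |y| = j − i ≥ 1.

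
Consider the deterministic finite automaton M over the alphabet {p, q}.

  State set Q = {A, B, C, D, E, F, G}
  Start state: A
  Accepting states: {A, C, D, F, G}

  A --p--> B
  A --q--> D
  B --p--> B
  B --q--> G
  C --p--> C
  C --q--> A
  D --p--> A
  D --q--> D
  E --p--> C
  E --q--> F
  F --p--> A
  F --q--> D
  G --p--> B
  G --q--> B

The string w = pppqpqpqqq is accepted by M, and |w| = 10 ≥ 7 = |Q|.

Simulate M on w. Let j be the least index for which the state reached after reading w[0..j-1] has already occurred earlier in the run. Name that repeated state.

B

Run of M on w = p p p q p q p q q q:
  step 0: A  (start)
  step 1: B  (read p: A→B)
  step 2: B  (read p: B→B)   ← first repeat (B seen earlier)
  step 3: B  (read p: B→B)
  step 4: G  (read q: B→G)
  step 5: B  (read p: G→B)
  step 6: G  (read q: B→G)
  step 7: B  (read p: G→B)
  step 8: G  (read q: B→G)
  step 9: B  (read q: G→B)
  step 10: G  (read q: B→G)

The earliest repeat is at step j = 2: M is in B, which it already visited at step i = 1.
Pumping length from the standard proof: p = 7 (the number of states). The repeated state found above gives |xy| = j ≤ 7 and |y| = j − i ≥ 1.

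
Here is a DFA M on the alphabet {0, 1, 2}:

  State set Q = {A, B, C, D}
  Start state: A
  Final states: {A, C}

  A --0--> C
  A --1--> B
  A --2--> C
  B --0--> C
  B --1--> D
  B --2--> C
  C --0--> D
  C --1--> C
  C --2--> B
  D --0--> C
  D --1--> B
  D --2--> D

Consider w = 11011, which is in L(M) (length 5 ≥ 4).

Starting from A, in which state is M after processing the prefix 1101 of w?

C

State sequence: A -1-> B -1-> D -0-> C -1-> C

After reading 4 characters, M is in state C.
(This kind of state-tracing is the core of the pumping-lemma construction: with 4 states, pigeonhole forces a repeat within the first 4 steps.)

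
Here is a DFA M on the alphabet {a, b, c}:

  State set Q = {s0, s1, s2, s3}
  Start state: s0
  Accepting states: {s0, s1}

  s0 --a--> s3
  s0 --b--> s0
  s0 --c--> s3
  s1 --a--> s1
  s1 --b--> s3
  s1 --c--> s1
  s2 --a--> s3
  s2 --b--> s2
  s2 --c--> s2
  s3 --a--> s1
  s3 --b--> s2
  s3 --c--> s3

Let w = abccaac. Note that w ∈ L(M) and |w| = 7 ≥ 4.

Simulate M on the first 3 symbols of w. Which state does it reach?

s2

State sequence: s0 -a-> s3 -b-> s2 -c-> s2

After reading 3 characters, M is in state s2.
(This kind of state-tracing is the core of the pumping-lemma construction: with 4 states, pigeonhole forces a repeat within the first 4 steps.)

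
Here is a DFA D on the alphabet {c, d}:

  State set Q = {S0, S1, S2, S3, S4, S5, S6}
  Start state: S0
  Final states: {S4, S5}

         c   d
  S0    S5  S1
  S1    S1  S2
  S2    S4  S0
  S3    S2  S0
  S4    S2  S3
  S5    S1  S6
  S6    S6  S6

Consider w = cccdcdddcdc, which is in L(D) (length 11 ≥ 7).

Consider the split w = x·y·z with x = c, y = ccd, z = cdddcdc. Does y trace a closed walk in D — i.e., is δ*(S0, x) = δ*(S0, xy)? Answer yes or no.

no

State sequence: S0 -c-> S5 -c-> S1 -c-> S1 -d-> S2

After x (step 1): S5. After xy (step 4): S2.
They differ (S5 ≠ S2), so y is not a cycle from the state after x; this split is not the one the pumping-lemma construction produces, and pumping y need not keep the string in L(D).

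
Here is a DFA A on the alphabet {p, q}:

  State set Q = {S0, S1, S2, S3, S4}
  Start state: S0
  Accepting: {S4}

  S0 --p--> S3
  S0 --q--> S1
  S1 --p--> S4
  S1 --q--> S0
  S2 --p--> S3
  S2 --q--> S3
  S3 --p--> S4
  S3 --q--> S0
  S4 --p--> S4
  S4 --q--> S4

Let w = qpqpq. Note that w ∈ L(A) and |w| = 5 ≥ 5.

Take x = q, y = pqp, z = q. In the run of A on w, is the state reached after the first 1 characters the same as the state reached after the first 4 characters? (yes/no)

no

State sequence: S0 -q-> S1 -p-> S4 -q-> S4 -p-> S4

After x (step 1): S1. After xy (step 4): S4.
They differ (S1 ≠ S4), so y is not a cycle from the state after x; this split is not the one the pumping-lemma construction produces, and pumping y need not keep the string in L(A).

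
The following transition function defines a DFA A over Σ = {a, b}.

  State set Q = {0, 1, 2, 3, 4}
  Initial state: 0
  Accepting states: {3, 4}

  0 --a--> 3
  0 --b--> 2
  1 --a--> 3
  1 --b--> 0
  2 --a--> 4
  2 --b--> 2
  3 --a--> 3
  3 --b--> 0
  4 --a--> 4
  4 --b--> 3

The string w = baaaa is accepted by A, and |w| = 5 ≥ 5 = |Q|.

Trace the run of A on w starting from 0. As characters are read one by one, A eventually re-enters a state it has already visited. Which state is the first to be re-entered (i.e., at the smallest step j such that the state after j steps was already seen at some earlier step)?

Run of A on w = b a a a a:
  step 0: 0  (start)
  step 1: 2  (read b: 0→2)
  step 2: 4  (read a: 2→4)
  step 3: 4  (read a: 4→4)   ← first repeat (4 seen earlier)
  step 4: 4  (read a: 4→4)
  step 5: 4  (read a: 4→4)

The earliest repeat is at step j = 3: A is in 4, which it already visited at step i = 2.

4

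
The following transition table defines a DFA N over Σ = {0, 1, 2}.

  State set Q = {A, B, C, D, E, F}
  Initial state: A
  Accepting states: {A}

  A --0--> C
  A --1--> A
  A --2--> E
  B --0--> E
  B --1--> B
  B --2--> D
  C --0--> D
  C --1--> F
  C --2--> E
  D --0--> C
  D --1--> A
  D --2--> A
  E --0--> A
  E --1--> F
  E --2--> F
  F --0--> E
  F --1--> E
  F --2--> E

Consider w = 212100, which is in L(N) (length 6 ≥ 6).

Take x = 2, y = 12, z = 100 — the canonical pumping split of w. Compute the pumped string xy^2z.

xy^2z = 2·12·12·100 = 21212100.
Reading y = 12 takes N from E back to E, so after x·y·y the machine is still in E, and z then leads to the accepting state A. Hence 21212100 ∈ L(N).

21212100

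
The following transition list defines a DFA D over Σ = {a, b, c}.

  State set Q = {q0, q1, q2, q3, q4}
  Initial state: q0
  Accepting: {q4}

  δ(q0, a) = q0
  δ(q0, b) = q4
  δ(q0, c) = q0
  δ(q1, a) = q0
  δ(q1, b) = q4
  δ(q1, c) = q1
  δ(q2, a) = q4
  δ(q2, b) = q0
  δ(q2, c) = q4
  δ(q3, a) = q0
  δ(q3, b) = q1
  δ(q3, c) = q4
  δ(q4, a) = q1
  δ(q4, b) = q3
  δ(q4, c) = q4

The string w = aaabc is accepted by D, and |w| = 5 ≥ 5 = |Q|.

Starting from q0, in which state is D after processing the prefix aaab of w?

q4

State sequence: q0 -a-> q0 -a-> q0 -a-> q0 -b-> q4

After reading 4 characters, D is in state q4.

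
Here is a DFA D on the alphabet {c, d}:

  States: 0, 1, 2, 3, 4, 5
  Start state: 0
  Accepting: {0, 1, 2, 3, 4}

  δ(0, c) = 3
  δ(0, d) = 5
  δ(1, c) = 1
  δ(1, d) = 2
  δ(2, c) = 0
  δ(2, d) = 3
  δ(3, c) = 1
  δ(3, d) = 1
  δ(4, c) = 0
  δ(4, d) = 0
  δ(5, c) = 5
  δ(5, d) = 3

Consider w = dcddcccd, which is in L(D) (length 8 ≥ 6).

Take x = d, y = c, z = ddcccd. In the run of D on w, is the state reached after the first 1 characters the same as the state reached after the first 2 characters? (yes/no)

Run of D on the first 2 characters of w = d c:
  step 0: 0  (start)
  step 1: 5  (read d: 0→5)
  step 2: 5  (read c: 5→5)

After x (step 1): 5. After xy (step 2): 5.
They match, so y = c drives D around a cycle from 5 back to itself; pumping y any number of times keeps D in 5 before reading z, and xyⁱz ∈ L(D) for every i ≥ 0.

yes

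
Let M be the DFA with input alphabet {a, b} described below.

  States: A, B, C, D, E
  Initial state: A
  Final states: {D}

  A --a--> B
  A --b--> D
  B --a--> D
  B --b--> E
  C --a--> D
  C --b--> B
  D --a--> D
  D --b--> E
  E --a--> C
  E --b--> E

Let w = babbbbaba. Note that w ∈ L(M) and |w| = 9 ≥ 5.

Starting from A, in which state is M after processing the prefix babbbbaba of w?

State sequence: A -b-> D -a-> D -b-> E -b-> E -b-> E -b-> E -a-> C -b-> B -a-> D

After reading 9 characters, M is in state D.

D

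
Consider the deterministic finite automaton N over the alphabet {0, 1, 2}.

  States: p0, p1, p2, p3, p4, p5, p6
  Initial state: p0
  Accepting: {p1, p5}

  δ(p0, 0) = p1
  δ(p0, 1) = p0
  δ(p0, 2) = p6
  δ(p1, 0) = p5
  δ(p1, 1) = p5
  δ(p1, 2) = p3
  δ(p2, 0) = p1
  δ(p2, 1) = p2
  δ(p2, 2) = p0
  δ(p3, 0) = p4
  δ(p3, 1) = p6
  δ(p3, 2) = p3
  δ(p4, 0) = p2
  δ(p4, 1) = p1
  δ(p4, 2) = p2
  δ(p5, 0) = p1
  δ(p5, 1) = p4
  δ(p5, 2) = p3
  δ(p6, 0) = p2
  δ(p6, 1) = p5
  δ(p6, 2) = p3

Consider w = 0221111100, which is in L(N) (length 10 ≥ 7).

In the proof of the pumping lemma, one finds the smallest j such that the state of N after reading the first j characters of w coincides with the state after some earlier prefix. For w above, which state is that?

p3

Run of N on w = 0 2 2 1 1 1 1 1 0 0:
  step 0: p0  (start)
  step 1: p1  (read 0: p0→p1)
  step 2: p3  (read 2: p1→p3)
  step 3: p3  (read 2: p3→p3)   ← first repeat (p3 seen earlier)
  step 4: p6  (read 1: p3→p6)
  step 5: p5  (read 1: p6→p5)
  step 6: p4  (read 1: p5→p4)
  step 7: p1  (read 1: p4→p1)
  step 8: p5  (read 1: p1→p5)
  step 9: p1  (read 0: p5→p1)
  step 10: p5  (read 0: p1→p5)

The earliest repeat is at step j = 3: N is in p3, which it already visited at step i = 2.
The DFA has 7 states, so the proof of the pumping lemma guarantees a repeated state among the first 7+1 visited; the segment between the two visits is the pumpable y.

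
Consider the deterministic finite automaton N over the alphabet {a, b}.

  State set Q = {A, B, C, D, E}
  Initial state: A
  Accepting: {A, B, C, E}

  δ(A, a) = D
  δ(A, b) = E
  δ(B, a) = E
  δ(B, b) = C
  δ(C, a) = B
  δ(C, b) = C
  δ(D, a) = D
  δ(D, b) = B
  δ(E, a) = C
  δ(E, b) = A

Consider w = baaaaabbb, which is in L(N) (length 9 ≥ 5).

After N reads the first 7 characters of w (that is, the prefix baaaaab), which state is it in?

C

State sequence: A -b-> E -a-> C -a-> B -a-> E -a-> C -a-> B -b-> C

After reading 7 characters, N is in state C.
(This kind of state-tracing is the core of the pumping-lemma construction: with 5 states, pigeonhole forces a repeat within the first 5 steps.)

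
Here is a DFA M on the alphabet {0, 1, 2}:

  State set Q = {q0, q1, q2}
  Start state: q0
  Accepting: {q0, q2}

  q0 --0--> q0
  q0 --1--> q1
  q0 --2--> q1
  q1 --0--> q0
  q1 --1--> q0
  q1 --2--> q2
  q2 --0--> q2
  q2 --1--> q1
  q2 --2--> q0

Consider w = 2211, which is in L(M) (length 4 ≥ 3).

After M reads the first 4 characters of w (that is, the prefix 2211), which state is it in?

q0

Run of M on the first 4 characters of w = 2 2 1 1:
  step 0: q0  (start)
  step 1: q1  (read 2: q0→q1)
  step 2: q2  (read 2: q1→q2)
  step 3: q1  (read 1: q2→q1)
  step 4: q0  (read 1: q1→q0)

After reading 4 characters, M is in state q0.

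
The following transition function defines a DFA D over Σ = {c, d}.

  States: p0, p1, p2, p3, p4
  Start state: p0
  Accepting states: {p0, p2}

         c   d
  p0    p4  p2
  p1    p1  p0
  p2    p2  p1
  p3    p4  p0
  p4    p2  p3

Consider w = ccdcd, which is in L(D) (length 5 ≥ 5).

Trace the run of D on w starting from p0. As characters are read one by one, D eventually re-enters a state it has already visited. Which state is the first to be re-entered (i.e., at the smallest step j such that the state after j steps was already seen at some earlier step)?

p1

State sequence: p0 -c-> p4 -c-> p2 -d-> p1 -c-> p1 -d-> p0
First repeat at step 4: p1 was already visited.

The earliest repeat is at step j = 4: D is in p1, which it already visited at step i = 3.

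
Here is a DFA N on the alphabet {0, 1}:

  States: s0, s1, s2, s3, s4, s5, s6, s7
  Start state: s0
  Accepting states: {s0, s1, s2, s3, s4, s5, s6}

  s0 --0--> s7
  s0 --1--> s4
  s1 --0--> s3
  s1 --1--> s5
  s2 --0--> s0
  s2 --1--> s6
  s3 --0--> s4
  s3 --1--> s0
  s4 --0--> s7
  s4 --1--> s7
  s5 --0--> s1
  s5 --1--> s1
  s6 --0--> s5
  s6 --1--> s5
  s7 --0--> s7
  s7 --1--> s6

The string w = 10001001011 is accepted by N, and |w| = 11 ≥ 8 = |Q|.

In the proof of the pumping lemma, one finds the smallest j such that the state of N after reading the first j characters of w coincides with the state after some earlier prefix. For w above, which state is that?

s7

Run of N on w = 1 0 0 0 1 0 0 1 0 1 1:
  step 0: s0  (start)
  step 1: s4  (read 1: s0→s4)
  step 2: s7  (read 0: s4→s7)
  step 3: s7  (read 0: s7→s7)   ← first repeat (s7 seen earlier)
  step 4: s7  (read 0: s7→s7)
  step 5: s6  (read 1: s7→s6)
  step 6: s5  (read 0: s6→s5)
  step 7: s1  (read 0: s5→s1)
  step 8: s5  (read 1: s1→s5)
  step 9: s1  (read 0: s5→s1)
  step 10: s5  (read 1: s1→s5)
  step 11: s1  (read 1: s5→s1)

The earliest repeat is at step j = 3: N is in s7, which it already visited at step i = 2.
The DFA has 8 states, so the proof of the pumping lemma guarantees a repeated state among the first 8+1 visited; the segment between the two visits is the pumpable y.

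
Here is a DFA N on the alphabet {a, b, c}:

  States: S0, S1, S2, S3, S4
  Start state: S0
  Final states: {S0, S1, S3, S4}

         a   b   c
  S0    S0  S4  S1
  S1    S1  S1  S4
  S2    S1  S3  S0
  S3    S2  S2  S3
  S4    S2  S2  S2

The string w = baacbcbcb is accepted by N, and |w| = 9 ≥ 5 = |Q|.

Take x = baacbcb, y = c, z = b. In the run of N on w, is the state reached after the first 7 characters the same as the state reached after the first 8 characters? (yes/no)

no

Run of N on the first 8 characters of w = b a a c b c b c:
  step 0: S0  (start)
  step 1: S4  (read b: S0→S4)
  step 2: S2  (read a: S4→S2)
  step 3: S1  (read a: S2→S1)
  step 4: S4  (read c: S1→S4)
  step 5: S2  (read b: S4→S2)
  step 6: S0  (read c: S2→S0)
  step 7: S4  (read b: S0→S4)
  step 8: S2  (read c: S4→S2)

After x (step 7): S4. After xy (step 8): S2.
They differ (S4 ≠ S2), so y is not a cycle from the state after x; this split is not the one the pumping-lemma construction produces, and pumping y need not keep the string in L(N).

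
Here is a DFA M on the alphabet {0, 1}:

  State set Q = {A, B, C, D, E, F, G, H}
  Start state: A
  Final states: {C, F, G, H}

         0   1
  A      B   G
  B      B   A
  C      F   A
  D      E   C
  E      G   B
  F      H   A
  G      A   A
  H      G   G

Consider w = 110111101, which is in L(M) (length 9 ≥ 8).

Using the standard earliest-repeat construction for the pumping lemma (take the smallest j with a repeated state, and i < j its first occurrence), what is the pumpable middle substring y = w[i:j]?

State sequence: A -1-> G -1-> A -0-> B -1-> A -1-> G -1-> A -1-> G -0-> A -1-> G
First repeat at step 2: A was already visited.

So i = 0, j = 2, giving x = w[0:0] = ε, y = w[0:2] = 11, z = w[2:9] = 0111101.
Check: |xy| = 2 ≤ 8 and |y| = 2 ≥ 1. Reading y takes M from A back to A, so every xyⁱz is accepted.

11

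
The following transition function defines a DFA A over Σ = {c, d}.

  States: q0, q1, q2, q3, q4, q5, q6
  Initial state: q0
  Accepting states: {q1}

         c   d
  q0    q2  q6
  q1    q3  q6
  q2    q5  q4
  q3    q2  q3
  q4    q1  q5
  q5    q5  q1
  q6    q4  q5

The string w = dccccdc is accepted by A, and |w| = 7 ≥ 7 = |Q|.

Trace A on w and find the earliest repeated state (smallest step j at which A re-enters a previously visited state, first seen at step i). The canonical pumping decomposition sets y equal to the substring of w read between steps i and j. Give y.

cccd

Run of A on w = d c c c c d c:
  step 0: q0  (start)
  step 1: q6  (read d: q0→q6)
  step 2: q4  (read c: q6→q4)
  step 3: q1  (read c: q4→q1)
  step 4: q3  (read c: q1→q3)
  step 5: q2  (read c: q3→q2)
  step 6: q4  (read d: q2→q4)   ← first repeat (q4 seen earlier)
  step 7: q1  (read c: q4→q1)

So i = 2, j = 6, giving x = w[0:2] = dc, y = w[2:6] = cccd, z = w[6:7] = c.
Check: |xy| = 6 ≤ 7 and |y| = 4 ≥ 1. Reading y takes A from q4 back to q4, so every xyⁱz is accepted.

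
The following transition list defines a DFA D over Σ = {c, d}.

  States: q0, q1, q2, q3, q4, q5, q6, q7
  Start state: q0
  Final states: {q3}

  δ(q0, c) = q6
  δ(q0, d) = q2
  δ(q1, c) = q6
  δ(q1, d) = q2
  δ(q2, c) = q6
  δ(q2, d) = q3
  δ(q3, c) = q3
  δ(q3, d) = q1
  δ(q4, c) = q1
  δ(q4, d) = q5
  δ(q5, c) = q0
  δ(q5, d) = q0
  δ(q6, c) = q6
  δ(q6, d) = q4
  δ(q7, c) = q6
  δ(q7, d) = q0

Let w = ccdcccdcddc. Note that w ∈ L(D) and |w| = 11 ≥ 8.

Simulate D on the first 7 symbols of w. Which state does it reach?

q4

State sequence: q0 -c-> q6 -c-> q6 -d-> q4 -c-> q1 -c-> q6 -c-> q6 -d-> q4

After reading 7 characters, D is in state q4.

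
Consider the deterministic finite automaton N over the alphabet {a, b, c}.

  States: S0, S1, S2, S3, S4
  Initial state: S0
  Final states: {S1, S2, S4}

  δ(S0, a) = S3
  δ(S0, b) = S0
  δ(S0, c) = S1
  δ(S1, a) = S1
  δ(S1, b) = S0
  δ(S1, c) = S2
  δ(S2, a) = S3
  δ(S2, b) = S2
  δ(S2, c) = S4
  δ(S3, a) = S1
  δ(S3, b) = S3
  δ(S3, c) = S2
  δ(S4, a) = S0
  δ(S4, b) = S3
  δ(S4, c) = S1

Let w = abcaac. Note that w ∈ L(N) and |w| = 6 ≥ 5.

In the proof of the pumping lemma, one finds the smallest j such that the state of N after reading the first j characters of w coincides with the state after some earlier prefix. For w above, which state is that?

S3

State sequence: S0 -a-> S3 -b-> S3 -c-> S2 -a-> S3 -a-> S1 -c-> S2
First repeat at step 2: S3 was already visited.

The earliest repeat is at step j = 2: N is in S3, which it already visited at step i = 1.
Pumping length from the standard proof: p = 5 (the number of states). The repeated state found above gives |xy| = j ≤ 5 and |y| = j − i ≥ 1.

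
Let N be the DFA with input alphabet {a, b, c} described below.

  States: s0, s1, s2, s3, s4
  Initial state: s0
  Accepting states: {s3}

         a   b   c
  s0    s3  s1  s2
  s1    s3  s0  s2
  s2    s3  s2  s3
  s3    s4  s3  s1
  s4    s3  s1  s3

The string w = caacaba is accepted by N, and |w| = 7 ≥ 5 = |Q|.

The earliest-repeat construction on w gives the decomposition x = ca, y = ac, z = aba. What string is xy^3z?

xy^3z = ca·ac·ac·ac·aba = caacacacaba.
Reading y = ac takes N from s3 back to s3, so after x·y·y·y the machine is still in s3, and z then leads to the accepting state s3. Hence caacacacaba ∈ L(N).

caacacacaba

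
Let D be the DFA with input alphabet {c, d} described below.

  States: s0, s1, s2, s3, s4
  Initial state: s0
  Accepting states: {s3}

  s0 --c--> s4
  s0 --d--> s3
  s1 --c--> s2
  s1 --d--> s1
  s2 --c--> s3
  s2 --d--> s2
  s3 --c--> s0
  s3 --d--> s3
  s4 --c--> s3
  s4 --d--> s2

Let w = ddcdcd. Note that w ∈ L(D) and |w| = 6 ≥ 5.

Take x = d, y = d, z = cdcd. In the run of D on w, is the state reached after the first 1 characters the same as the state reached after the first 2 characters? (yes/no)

yes

Run of D on the first 2 characters of w = d d:
  step 0: s0  (start)
  step 1: s3  (read d: s0→s3)
  step 2: s3  (read d: s3→s3)

After x (step 1): s3. After xy (step 2): s3.
They match, so y = d drives D around a cycle from s3 back to itself; pumping y any number of times keeps D in s3 before reading z, and xyⁱz ∈ L(D) for every i ≥ 0.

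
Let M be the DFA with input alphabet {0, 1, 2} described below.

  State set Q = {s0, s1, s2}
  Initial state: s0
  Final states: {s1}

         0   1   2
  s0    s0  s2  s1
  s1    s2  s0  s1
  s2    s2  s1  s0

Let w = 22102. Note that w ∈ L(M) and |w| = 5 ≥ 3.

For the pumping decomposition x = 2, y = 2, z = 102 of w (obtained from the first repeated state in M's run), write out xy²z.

xy^2z = 2·2·2·102 = 222102.
Reading y = 2 takes M from s1 back to s1, so after x·y·y the machine is still in s1, and z then leads to the accepting state s1. Hence 222102 ∈ L(M).

222102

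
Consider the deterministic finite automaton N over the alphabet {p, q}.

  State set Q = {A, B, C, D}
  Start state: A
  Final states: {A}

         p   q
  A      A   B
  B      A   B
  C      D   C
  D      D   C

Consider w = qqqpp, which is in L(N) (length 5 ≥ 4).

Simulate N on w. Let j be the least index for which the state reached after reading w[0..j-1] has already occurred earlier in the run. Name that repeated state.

State sequence: A -q-> B -q-> B -q-> B -p-> A -p-> A
First repeat at step 2: B was already visited.

The earliest repeat is at step j = 2: N is in B, which it already visited at step i = 1.
With |Q| = 4, pigeonhole forces a state repeat no later than step 4; the substring read between the first and second visits to that state can be pumped.

B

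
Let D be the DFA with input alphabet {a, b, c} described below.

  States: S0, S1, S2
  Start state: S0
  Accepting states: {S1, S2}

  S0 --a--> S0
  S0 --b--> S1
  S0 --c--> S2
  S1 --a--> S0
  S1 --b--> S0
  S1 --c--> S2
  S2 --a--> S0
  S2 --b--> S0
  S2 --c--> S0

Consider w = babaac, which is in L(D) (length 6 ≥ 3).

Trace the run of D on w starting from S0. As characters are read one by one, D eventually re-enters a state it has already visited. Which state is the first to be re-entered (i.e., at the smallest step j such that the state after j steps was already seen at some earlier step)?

State sequence: S0 -b-> S1 -a-> S0 -b-> S1 -a-> S0 -a-> S0 -c-> S2
First repeat at step 2: S0 was already visited.

The earliest repeat is at step j = 2: D is in S0, which it already visited at step i = 0.
Pumping length from the standard proof: p = 3 (the number of states). The repeated state found above gives |xy| = j ≤ 3 and |y| = j − i ≥ 1.

S0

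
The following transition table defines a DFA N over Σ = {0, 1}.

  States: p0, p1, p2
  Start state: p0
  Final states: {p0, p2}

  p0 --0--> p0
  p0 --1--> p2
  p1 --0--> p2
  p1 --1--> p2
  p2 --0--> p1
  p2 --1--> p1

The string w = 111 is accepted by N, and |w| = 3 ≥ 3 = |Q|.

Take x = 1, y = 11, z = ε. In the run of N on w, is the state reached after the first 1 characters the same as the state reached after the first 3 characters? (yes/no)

State sequence: p0 -1-> p2 -1-> p1 -1-> p2

After x (step 1): p2. After xy (step 3): p2.
They match, so y = 11 drives N around a cycle from p2 back to itself; pumping y any number of times keeps N in p2 before reading z, and xyⁱz ∈ L(N) for every i ≥ 0.

yes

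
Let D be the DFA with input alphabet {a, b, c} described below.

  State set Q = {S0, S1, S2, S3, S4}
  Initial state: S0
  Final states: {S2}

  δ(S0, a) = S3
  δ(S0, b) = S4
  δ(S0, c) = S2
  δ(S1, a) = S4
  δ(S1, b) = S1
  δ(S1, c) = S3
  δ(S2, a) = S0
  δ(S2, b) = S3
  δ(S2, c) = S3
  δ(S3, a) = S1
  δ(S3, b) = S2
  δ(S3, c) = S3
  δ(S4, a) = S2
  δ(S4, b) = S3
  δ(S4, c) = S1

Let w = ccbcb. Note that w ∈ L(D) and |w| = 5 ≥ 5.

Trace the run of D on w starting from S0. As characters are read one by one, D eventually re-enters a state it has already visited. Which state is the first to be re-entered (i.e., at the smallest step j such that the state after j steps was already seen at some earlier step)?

S2

State sequence: S0 -c-> S2 -c-> S3 -b-> S2 -c-> S3 -b-> S2
First repeat at step 3: S2 was already visited.

The earliest repeat is at step j = 3: D is in S2, which it already visited at step i = 1.
Pumping length from the standard proof: p = 5 (the number of states). The repeated state found above gives |xy| = j ≤ 5 and |y| = j − i ≥ 1.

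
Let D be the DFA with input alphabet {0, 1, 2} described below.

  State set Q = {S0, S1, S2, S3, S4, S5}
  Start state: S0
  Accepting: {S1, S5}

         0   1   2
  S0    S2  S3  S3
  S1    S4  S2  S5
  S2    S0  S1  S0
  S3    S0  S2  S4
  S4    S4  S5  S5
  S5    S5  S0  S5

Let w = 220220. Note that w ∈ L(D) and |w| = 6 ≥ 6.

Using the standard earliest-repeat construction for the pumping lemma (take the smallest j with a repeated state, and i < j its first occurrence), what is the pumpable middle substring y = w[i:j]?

State sequence: S0 -2-> S3 -2-> S4 -0-> S4 -2-> S5 -2-> S5 -0-> S5
First repeat at step 3: S4 was already visited.

So i = 2, j = 3, giving x = w[0:2] = 22, y = w[2:3] = 0, z = w[3:6] = 220.
Check: |xy| = 3 ≤ 6 and |y| = 1 ≥ 1. Reading y takes D from S4 back to S4, so every xyⁱz is accepted.
The DFA has 6 states, so the proof of the pumping lemma guarantees a repeated state among the first 6+1 visited; the segment between the two visits is the pumpable y.

0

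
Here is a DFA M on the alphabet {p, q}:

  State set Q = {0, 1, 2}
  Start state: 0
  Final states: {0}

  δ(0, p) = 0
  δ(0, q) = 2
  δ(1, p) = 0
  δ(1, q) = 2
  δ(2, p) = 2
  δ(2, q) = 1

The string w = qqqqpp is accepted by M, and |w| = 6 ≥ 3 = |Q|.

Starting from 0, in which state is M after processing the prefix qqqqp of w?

0

Run of M on the first 5 characters of w = q q q q p:
  step 0: 0  (start)
  step 1: 2  (read q: 0→2)
  step 2: 1  (read q: 2→1)
  step 3: 2  (read q: 1→2)
  step 4: 1  (read q: 2→1)
  step 5: 0  (read p: 1→0)

After reading 5 characters, M is in state 0.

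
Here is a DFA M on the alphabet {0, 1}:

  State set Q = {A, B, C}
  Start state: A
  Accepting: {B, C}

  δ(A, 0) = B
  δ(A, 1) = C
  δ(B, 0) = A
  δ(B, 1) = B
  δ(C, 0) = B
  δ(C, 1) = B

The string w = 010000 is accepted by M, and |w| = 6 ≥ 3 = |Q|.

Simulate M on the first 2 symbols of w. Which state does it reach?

B

State sequence: A -0-> B -1-> B

After reading 2 characters, M is in state B.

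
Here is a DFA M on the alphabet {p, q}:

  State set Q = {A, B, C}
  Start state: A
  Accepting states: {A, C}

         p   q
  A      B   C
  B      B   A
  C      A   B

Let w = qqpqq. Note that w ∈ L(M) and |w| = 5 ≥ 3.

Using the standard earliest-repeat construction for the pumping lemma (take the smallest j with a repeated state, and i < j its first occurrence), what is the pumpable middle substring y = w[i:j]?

p

Run of M on w = q q p q q:
  step 0: A  (start)
  step 1: C  (read q: A→C)
  step 2: B  (read q: C→B)
  step 3: B  (read p: B→B)   ← first repeat (B seen earlier)
  step 4: A  (read q: B→A)
  step 5: C  (read q: A→C)

So i = 2, j = 3, giving x = w[0:2] = qq, y = w[2:3] = p, z = w[3:5] = qq.
Check: |xy| = 3 ≤ 3 and |y| = 1 ≥ 1. Reading y takes M from B back to B, so every xyⁱz is accepted.
Since M has 3 states, any run of length ≥ 3 visits 3+1 states, so by pigeonhole some state repeats within the first 3 steps — that repeat gives the pumpable loop.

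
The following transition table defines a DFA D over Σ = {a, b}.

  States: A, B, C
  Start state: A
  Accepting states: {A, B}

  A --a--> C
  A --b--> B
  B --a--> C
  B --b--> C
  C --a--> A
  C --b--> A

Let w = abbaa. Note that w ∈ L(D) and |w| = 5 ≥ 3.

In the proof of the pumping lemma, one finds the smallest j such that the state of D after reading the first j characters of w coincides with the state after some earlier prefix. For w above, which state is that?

A

State sequence: A -a-> C -b-> A -b-> B -a-> C -a-> A
First repeat at step 2: A was already visited.

The earliest repeat is at step j = 2: D is in A, which it already visited at step i = 0.
The DFA has 3 states, so the proof of the pumping lemma guarantees a repeated state among the first 3+1 visited; the segment between the two visits is the pumpable y.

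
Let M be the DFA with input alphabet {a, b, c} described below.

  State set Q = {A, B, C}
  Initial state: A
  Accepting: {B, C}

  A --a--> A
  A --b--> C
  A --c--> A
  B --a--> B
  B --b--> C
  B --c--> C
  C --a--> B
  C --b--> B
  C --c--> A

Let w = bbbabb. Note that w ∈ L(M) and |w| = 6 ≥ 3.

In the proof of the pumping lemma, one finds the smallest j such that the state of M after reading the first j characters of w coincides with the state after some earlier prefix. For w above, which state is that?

C

Run of M on w = b b b a b b:
  step 0: A  (start)
  step 1: C  (read b: A→C)
  step 2: B  (read b: C→B)
  step 3: C  (read b: B→C)   ← first repeat (C seen earlier)
  step 4: B  (read a: C→B)
  step 5: C  (read b: B→C)
  step 6: B  (read b: C→B)

The earliest repeat is at step j = 3: M is in C, which it already visited at step i = 1.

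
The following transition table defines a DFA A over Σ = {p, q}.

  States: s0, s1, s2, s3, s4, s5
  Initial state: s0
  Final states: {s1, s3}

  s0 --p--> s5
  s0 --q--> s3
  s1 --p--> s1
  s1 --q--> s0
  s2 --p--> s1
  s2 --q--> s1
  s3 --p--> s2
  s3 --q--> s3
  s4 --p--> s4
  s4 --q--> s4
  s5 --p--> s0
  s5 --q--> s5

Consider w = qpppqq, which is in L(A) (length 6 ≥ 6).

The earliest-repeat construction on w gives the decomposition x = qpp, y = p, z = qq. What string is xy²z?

qppppqq

xy^2z = qpp·p·p·qq = qppppqq.
Reading y = p takes A from s1 back to s1, so after x·y·y the machine is still in s1, and z then leads to the accepting state s3. Hence qppppqq ∈ L(A).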